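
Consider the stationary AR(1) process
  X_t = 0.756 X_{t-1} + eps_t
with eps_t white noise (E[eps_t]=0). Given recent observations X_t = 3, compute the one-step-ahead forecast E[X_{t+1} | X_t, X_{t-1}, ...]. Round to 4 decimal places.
E[X_{t+1} \mid \mathcal F_t] = 2.2680

For an AR(p) model X_t = c + sum_i phi_i X_{t-i} + eps_t, the
one-step-ahead conditional mean is
  E[X_{t+1} | X_t, ...] = c + sum_i phi_i X_{t+1-i}.
Substitute known values:
  E[X_{t+1} | ...] = (0.756) * (3)
                   = 2.2680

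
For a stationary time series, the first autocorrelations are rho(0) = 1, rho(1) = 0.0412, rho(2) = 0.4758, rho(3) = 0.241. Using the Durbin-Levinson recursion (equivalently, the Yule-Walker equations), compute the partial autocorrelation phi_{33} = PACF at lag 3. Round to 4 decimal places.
\phi_{33} = 0.2731

The PACF at lag k is phi_{kk}, the last component of the solution
to the Yule-Walker system G_k phi = r_k where
  (G_k)_{ij} = rho(|i - j|), (r_k)_i = rho(i), i,j = 1..k.
Equivalently, Durbin-Levinson gives phi_{kk} iteratively:
  phi_{11} = rho(1)
  phi_{kk} = [rho(k) - sum_{j=1..k-1} phi_{k-1,j} rho(k-j)]
            / [1 - sum_{j=1..k-1} phi_{k-1,j} rho(j)],
  phi_{k,j} = phi_{k-1,j} - phi_{kk} phi_{k-1,k-j},  j = 1..k-1.
Step k = 1:
  phi_11 = rho(1) = 0.0412.
Step k = 2:
  phi_22 = [rho(2) - phi_11 rho(1)] / [1 - phi_11 rho(1)] = [0.4758 - (0.0412)(0.0412)] / [1 - (0.0412)(0.0412)]
         = 0.47410256 / 0.99830256 = 0.474909.
  Update: phi_21 = phi_11 - phi_22 phi_11 = 0.0412 - (0.474909)(0.0412) = 0.021634.
Step k = 3:
  phi_33 = [rho(3) - phi_21 rho(2) - phi_22 rho(1)] / [1 - phi_21 rho(1) - phi_22 rho(2)]
    numerator   = 0.241 - (0.021634)(0.4758) - (0.474909)(0.0412) = 0.21114042
    denominator = 1 - (0.021634)(0.0412) - (0.474909)(0.4758) = 0.77314713
  phi_33 = 0.21114042 / 0.77314713 = 0.2731.
Therefore phi_{33} = 0.2731.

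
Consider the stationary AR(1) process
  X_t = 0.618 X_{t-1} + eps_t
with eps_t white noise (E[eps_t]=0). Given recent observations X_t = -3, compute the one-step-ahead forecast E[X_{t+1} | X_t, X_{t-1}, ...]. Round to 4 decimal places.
E[X_{t+1} \mid \mathcal F_t] = -1.8540

For an AR(p) model X_t = c + sum_i phi_i X_{t-i} + eps_t, the
one-step-ahead conditional mean is
  E[X_{t+1} | X_t, ...] = c + sum_i phi_i X_{t+1-i}.
Substitute known values:
  E[X_{t+1} | ...] = (0.618) * (-3)
                   = -1.8540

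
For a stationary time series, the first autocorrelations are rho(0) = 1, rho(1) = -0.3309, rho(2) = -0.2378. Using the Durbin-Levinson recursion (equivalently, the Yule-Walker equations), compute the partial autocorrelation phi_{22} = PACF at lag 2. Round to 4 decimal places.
\phi_{22} = -0.3900

The PACF at lag k is phi_{kk}, the last component of the solution
to the Yule-Walker system G_k phi = r_k where
  (G_k)_{ij} = rho(|i - j|), (r_k)_i = rho(i), i,j = 1..k.
Equivalently, Durbin-Levinson gives phi_{kk} iteratively:
  phi_{11} = rho(1)
  phi_{kk} = [rho(k) - sum_{j=1..k-1} phi_{k-1,j} rho(k-j)]
            / [1 - sum_{j=1..k-1} phi_{k-1,j} rho(j)],
  phi_{k,j} = phi_{k-1,j} - phi_{kk} phi_{k-1,k-j},  j = 1..k-1.
Step k = 1:
  phi_11 = rho(1) = -0.3309.
Step k = 2:
  phi_22 = [rho(2) - phi_11 rho(1)] / [1 - phi_11 rho(1)] = [-0.2378 - (-0.3309)(-0.3309)] / [1 - (-0.3309)(-0.3309)]
         = -0.34729481 / 0.89050519 = -0.39.
Therefore phi_{22} = -0.3900.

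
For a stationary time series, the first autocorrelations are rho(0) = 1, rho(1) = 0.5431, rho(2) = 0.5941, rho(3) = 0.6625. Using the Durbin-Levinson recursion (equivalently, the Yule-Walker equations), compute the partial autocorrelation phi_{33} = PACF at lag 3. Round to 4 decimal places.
\phi_{33} = 0.4261

The PACF at lag k is phi_{kk}, the last component of the solution
to the Yule-Walker system G_k phi = r_k where
  (G_k)_{ij} = rho(|i - j|), (r_k)_i = rho(i), i,j = 1..k.
Equivalently, Durbin-Levinson gives phi_{kk} iteratively:
  phi_{11} = rho(1)
  phi_{kk} = [rho(k) - sum_{j=1..k-1} phi_{k-1,j} rho(k-j)]
            / [1 - sum_{j=1..k-1} phi_{k-1,j} rho(j)],
  phi_{k,j} = phi_{k-1,j} - phi_{kk} phi_{k-1,k-j},  j = 1..k-1.
Step k = 1:
  phi_11 = rho(1) = 0.5431.
Step k = 2:
  phi_22 = [rho(2) - phi_11 rho(1)] / [1 - phi_11 rho(1)] = [0.5941 - (0.5431)(0.5431)] / [1 - (0.5431)(0.5431)]
         = 0.29914239 / 0.70504239 = 0.42429.
  Update: phi_21 = phi_11 - phi_22 phi_11 = 0.5431 - (0.42429)(0.5431) = 0.312668.
Step k = 3:
  phi_33 = [rho(3) - phi_21 rho(2) - phi_22 rho(1)] / [1 - phi_21 rho(1) - phi_22 rho(2)]
    numerator   = 0.6625 - (0.312668)(0.5941) - (0.42429)(0.5431) = 0.246312
    denominator = 1 - (0.312668)(0.5431) - (0.42429)(0.5941) = 0.57811928
  phi_33 = 0.246312 / 0.57811928 = 0.4261.
Therefore phi_{33} = 0.4261.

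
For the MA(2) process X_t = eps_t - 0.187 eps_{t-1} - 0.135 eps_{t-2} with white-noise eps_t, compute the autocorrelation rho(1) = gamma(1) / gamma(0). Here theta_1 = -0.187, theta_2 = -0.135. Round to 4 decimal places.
\rho(1) = -0.1536

For an MA(q) process with theta_0 = 1, the autocovariance is
  gamma(k) = sigma^2 * sum_{i=0..q-k} theta_i * theta_{i+k},
and rho(k) = gamma(k) / gamma(0). Sigma^2 cancels.
  numerator   = (1)*(-0.187) + (-0.187)*(-0.135) = -0.161755.
  denominator = (1)^2 + (-0.187)^2 + (-0.135)^2 = 1.053194.
  rho(1) = -0.161755 / 1.053194 = -0.1536.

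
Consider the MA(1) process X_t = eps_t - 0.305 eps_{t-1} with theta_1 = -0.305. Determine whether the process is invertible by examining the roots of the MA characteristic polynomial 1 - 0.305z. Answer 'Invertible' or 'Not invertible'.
\text{Invertible}

The MA(q) characteristic polynomial is P(z) = 1 - 0.305z.
Invertibility requires all roots to lie outside the unit circle, i.e. |z| > 1 for every root.
This is linear in z: 1 + (-0.305) z = 0  =>  z = -1/(-0.305) = 3.278689,  |z| = 3.278689.
Moduli of all roots: 3.2787.
All moduli strictly greater than 1? Yes.
Verdict: Invertible.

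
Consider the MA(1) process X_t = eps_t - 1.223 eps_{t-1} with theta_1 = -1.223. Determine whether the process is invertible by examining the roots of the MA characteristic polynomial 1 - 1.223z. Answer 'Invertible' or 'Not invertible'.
\text{Not invertible}

The MA(q) characteristic polynomial is P(z) = 1 - 1.223z.
Invertibility requires all roots to lie outside the unit circle, i.e. |z| > 1 for every root.
This is linear in z: 1 + (-1.223) z = 0  =>  z = -1/(-1.223) = 0.817661,  |z| = 0.817661.
Moduli of all roots: 0.8177.
All moduli strictly greater than 1? No.
Verdict: Not invertible.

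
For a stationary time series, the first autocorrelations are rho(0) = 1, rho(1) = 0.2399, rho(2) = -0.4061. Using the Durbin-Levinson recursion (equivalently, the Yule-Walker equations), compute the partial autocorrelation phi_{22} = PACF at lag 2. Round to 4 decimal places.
\phi_{22} = -0.4920

The PACF at lag k is phi_{kk}, the last component of the solution
to the Yule-Walker system G_k phi = r_k where
  (G_k)_{ij} = rho(|i - j|), (r_k)_i = rho(i), i,j = 1..k.
Equivalently, Durbin-Levinson gives phi_{kk} iteratively:
  phi_{11} = rho(1)
  phi_{kk} = [rho(k) - sum_{j=1..k-1} phi_{k-1,j} rho(k-j)]
            / [1 - sum_{j=1..k-1} phi_{k-1,j} rho(j)],
  phi_{k,j} = phi_{k-1,j} - phi_{kk} phi_{k-1,k-j},  j = 1..k-1.
Step k = 1:
  phi_11 = rho(1) = 0.2399.
Step k = 2:
  phi_22 = [rho(2) - phi_11 rho(1)] / [1 - phi_11 rho(1)] = [-0.4061 - (0.2399)(0.2399)] / [1 - (0.2399)(0.2399)]
         = -0.46365201 / 0.94244799 = -0.492.
Therefore phi_{22} = -0.4920.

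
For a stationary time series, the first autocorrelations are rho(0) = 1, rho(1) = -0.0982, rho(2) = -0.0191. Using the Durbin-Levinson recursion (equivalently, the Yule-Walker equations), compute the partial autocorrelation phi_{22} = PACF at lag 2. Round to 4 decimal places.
\phi_{22} = -0.0290

The PACF at lag k is phi_{kk}, the last component of the solution
to the Yule-Walker system G_k phi = r_k where
  (G_k)_{ij} = rho(|i - j|), (r_k)_i = rho(i), i,j = 1..k.
Equivalently, Durbin-Levinson gives phi_{kk} iteratively:
  phi_{11} = rho(1)
  phi_{kk} = [rho(k) - sum_{j=1..k-1} phi_{k-1,j} rho(k-j)]
            / [1 - sum_{j=1..k-1} phi_{k-1,j} rho(j)],
  phi_{k,j} = phi_{k-1,j} - phi_{kk} phi_{k-1,k-j},  j = 1..k-1.
Step k = 1:
  phi_11 = rho(1) = -0.0982.
Step k = 2:
  phi_22 = [rho(2) - phi_11 rho(1)] / [1 - phi_11 rho(1)] = [-0.0191 - (-0.0982)(-0.0982)] / [1 - (-0.0982)(-0.0982)]
         = -0.02874324 / 0.99035676 = -0.029.
Therefore phi_{22} = -0.0290.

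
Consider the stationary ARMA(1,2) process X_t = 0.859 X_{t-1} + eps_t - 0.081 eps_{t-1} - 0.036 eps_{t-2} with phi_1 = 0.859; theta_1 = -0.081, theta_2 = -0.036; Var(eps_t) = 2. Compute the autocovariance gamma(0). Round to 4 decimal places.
\gamma(0) = 6.2611

Multiply the model equation by X_{t-k} and take expectations. With theta_0 = psi_0 = 1 and psi_j the MA(infinity) weights, this gives
  gamma(k) - sum_i phi_i gamma(k-i) = c_k,
  c_k = sigma^2 * sum_{j=k..q} theta_j psi_{j-k}   (c_k = 0 for k > q),
using gamma(-m) = gamma(m).
psi-weights needed (psi_j = theta_j + sum_i phi_i psi_{j-i}):
  psi_1 = theta_1 + phi_1 = -0.081 + (0.859) = 0.778
  psi_2 = theta_2 + phi_1 psi_1 = -0.036 + (0.859)(0.778) = 0.632302
Right-hand sides:
  c_0 = sigma^2 (1 + theta_1 psi_1 + theta_2 psi_2) = 2 * (1 + (-0.081)(0.778) + (-0.036)(0.632302)) = 2 * 0.914219 = 1.828438
  c_1 = sigma^2 (theta_1 + theta_2 psi_1) = 2 * (-0.081 + (-0.036)(0.778)) = -0.218016
  c_2 = sigma^2 theta_2 = 2 * (-0.036) = -0.072
Equations for k = 0 and k = 1 (AR order 1):
  gamma(0) = phi_1 gamma(1) + c_0
  gamma(1) = phi_1 gamma(0) + c_1
Substituting the second into the first: gamma(0) (1 - phi_1^2) = c_0 + phi_1 c_1, so
  gamma(0) = (c_0 + phi_1 c_1) / (1 - phi_1^2) = (1.828438 + (0.859)(-0.218016)) / (1 - (0.859)^2) = 1.641163 / 0.262119 = 6.261135.
Therefore gamma(0) = 6.2611 (to 4 decimal places).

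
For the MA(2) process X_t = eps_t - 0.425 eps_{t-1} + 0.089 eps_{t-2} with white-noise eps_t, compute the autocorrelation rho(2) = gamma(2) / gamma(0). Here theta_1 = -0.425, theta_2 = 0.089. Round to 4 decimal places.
\rho(2) = 0.0749

For an MA(q) process with theta_0 = 1, the autocovariance is
  gamma(k) = sigma^2 * sum_{i=0..q-k} theta_i * theta_{i+k},
and rho(k) = gamma(k) / gamma(0). Sigma^2 cancels.
  numerator   = (1)*(0.089) = 0.089.
  denominator = (1)^2 + (-0.425)^2 + (0.089)^2 = 1.188546.
  rho(2) = 0.089 / 1.188546 = 0.0749.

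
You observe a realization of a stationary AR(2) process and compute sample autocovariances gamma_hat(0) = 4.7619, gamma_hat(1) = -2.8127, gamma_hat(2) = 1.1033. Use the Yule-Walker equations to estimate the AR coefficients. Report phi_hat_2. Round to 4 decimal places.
\hat\phi_{2} = -0.1800

The Yule-Walker equations for an AR(p) process read, in matrix form,
  Gamma_p phi = r_p,   with   (Gamma_p)_{ij} = gamma(|i - j|),
                       (r_p)_i = gamma(i),   i,j = 1..p.
Substitute the sample gammas (Toeplitz matrix and right-hand side of size 2):
  Gamma_p = [[4.7619, -2.8127], [-2.8127, 4.7619]]
  r_p     = [-2.8127, 1.1033]
Written out:
  4.7619 phi_1 - 2.8127 phi_2 = -2.8127
  -2.8127 phi_1 + 4.7619 phi_2 = 1.1033
Solve by Cramer's rule:
  det = gamma(0)^2 - gamma(1)^2 = (4.7619)^2 - (-2.8127)^2 = 22.67569161 - 7.91128129 = 14.76441032
  phi_hat_1 = [gamma(1) gamma(0) - gamma(1) gamma(2)] / det = [(-2.8127)(4.7619) - (-2.8127)(1.1033)] / 14.76441032 = -10.29054422 / 14.76441032 = -0.697
  phi_hat_2 = [gamma(0) gamma(2) - gamma(1)^2] / det = [(4.7619)(1.1033) - (-2.8127)^2] / 14.76441032 = -2.65747702 / 14.76441032 = -0.18
So phi_hat = [-0.6970, -0.1800].
Therefore phi_hat_2 = -0.1800.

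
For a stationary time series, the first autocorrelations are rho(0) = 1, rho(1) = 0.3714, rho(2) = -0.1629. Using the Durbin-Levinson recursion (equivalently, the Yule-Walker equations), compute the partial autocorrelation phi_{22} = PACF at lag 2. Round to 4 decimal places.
\phi_{22} = -0.3490

The PACF at lag k is phi_{kk}, the last component of the solution
to the Yule-Walker system G_k phi = r_k where
  (G_k)_{ij} = rho(|i - j|), (r_k)_i = rho(i), i,j = 1..k.
Equivalently, Durbin-Levinson gives phi_{kk} iteratively:
  phi_{11} = rho(1)
  phi_{kk} = [rho(k) - sum_{j=1..k-1} phi_{k-1,j} rho(k-j)]
            / [1 - sum_{j=1..k-1} phi_{k-1,j} rho(j)],
  phi_{k,j} = phi_{k-1,j} - phi_{kk} phi_{k-1,k-j},  j = 1..k-1.
Step k = 1:
  phi_11 = rho(1) = 0.3714.
Step k = 2:
  phi_22 = [rho(2) - phi_11 rho(1)] / [1 - phi_11 rho(1)] = [-0.1629 - (0.3714)(0.3714)] / [1 - (0.3714)(0.3714)]
         = -0.30083796 / 0.86206204 = -0.349.
Therefore phi_{22} = -0.3490.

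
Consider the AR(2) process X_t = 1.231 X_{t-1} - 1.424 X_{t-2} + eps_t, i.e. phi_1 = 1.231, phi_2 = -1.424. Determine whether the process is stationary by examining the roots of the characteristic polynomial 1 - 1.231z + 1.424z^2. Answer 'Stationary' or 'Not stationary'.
\text{Not stationary}

The AR(p) characteristic polynomial is P(z) = 1 - 1.231z + 1.424z^2.
Stationarity requires all roots to lie outside the unit circle, i.e. |z| > 1 for every root.
Set 1 + (-1.231) z + (1.424) z^2 = 0, i.e. a z^2 + b z + c = 0 with a = 1.424, b = -1.231, c = 1.
Discriminant D = b^2 - 4ac = (-1.231)^2 - 4*(1.424)*1 = 1.515361 - (5.696) = -4.180639.
D < 0, so the roots are the complex-conjugate pair z = (-b +/- i sqrt(-D)) / (2a) = 0.4322 +/- 0.7179i.
For a conjugate pair |z|^2 = z * conj(z) = (product of roots) = c/a = 1/(1.424) = 0.702247, so |z| = sqrt(0.702247) = 0.838 for both roots.
Moduli of all roots: 0.8380, 0.8380.
All moduli strictly greater than 1? No.
Verdict: Not stationary.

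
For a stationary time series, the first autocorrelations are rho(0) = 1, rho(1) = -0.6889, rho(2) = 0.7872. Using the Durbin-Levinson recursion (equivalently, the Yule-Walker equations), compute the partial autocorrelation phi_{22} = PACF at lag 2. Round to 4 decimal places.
\phi_{22} = 0.5950

The PACF at lag k is phi_{kk}, the last component of the solution
to the Yule-Walker system G_k phi = r_k where
  (G_k)_{ij} = rho(|i - j|), (r_k)_i = rho(i), i,j = 1..k.
Equivalently, Durbin-Levinson gives phi_{kk} iteratively:
  phi_{11} = rho(1)
  phi_{kk} = [rho(k) - sum_{j=1..k-1} phi_{k-1,j} rho(k-j)]
            / [1 - sum_{j=1..k-1} phi_{k-1,j} rho(j)],
  phi_{k,j} = phi_{k-1,j} - phi_{kk} phi_{k-1,k-j},  j = 1..k-1.
Step k = 1:
  phi_11 = rho(1) = -0.6889.
Step k = 2:
  phi_22 = [rho(2) - phi_11 rho(1)] / [1 - phi_11 rho(1)] = [0.7872 - (-0.6889)(-0.6889)] / [1 - (-0.6889)(-0.6889)]
         = 0.31261679 / 0.52541679 = 0.595.
Therefore phi_{22} = 0.5950.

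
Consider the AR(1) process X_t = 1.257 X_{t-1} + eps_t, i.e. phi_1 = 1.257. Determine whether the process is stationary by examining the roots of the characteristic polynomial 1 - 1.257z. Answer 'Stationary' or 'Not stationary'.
\text{Not stationary}

The AR(p) characteristic polynomial is P(z) = 1 - 1.257z.
Stationarity requires all roots to lie outside the unit circle, i.e. |z| > 1 for every root.
This is linear in z: 1 + (-1.257) z = 0  =>  z = -1/(-1.257) = 0.795545,  |z| = 0.795545.
Moduli of all roots: 0.7955.
All moduli strictly greater than 1? No.
Verdict: Not stationary.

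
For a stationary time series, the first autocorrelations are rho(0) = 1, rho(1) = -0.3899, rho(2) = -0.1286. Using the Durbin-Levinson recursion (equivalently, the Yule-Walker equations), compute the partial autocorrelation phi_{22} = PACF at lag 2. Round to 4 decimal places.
\phi_{22} = -0.3309

The PACF at lag k is phi_{kk}, the last component of the solution
to the Yule-Walker system G_k phi = r_k where
  (G_k)_{ij} = rho(|i - j|), (r_k)_i = rho(i), i,j = 1..k.
Equivalently, Durbin-Levinson gives phi_{kk} iteratively:
  phi_{11} = rho(1)
  phi_{kk} = [rho(k) - sum_{j=1..k-1} phi_{k-1,j} rho(k-j)]
            / [1 - sum_{j=1..k-1} phi_{k-1,j} rho(j)],
  phi_{k,j} = phi_{k-1,j} - phi_{kk} phi_{k-1,k-j},  j = 1..k-1.
Step k = 1:
  phi_11 = rho(1) = -0.3899.
Step k = 2:
  phi_22 = [rho(2) - phi_11 rho(1)] / [1 - phi_11 rho(1)] = [-0.1286 - (-0.3899)(-0.3899)] / [1 - (-0.3899)(-0.3899)]
         = -0.28062201 / 0.84797799 = -0.3309.
Therefore phi_{22} = -0.3309.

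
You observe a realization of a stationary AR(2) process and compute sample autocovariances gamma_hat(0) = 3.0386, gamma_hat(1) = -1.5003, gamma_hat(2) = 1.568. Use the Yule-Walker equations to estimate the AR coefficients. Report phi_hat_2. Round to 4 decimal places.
\hat\phi_{2} = 0.3600

The Yule-Walker equations for an AR(p) process read, in matrix form,
  Gamma_p phi = r_p,   with   (Gamma_p)_{ij} = gamma(|i - j|),
                       (r_p)_i = gamma(i),   i,j = 1..p.
Substitute the sample gammas (Toeplitz matrix and right-hand side of size 2):
  Gamma_p = [[3.0386, -1.5003], [-1.5003, 3.0386]]
  r_p     = [-1.5003, 1.568]
Written out:
  3.0386 phi_1 - 1.5003 phi_2 = -1.5003
  -1.5003 phi_1 + 3.0386 phi_2 = 1.568
Solve by Cramer's rule:
  det = gamma(0)^2 - gamma(1)^2 = (3.0386)^2 - (-1.5003)^2 = 9.23308996 - 2.25090009 = 6.98218987
  phi_hat_1 = [gamma(1) gamma(0) - gamma(1) gamma(2)] / det = [(-1.5003)(3.0386) - (-1.5003)(1.568)] / 6.98218987 = -2.20634118 / 6.98218987 = -0.316
  phi_hat_2 = [gamma(0) gamma(2) - gamma(1)^2] / det = [(3.0386)(1.568) - (-1.5003)^2] / 6.98218987 = 2.51362471 / 6.98218987 = 0.36
So phi_hat = [-0.3160, 0.3600].
Therefore phi_hat_2 = 0.3600.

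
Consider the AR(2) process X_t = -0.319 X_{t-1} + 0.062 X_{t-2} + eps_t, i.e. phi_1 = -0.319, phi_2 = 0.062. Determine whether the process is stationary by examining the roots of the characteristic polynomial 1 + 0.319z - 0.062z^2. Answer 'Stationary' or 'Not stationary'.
\text{Stationary}

The AR(p) characteristic polynomial is P(z) = 1 + 0.319z - 0.062z^2.
Stationarity requires all roots to lie outside the unit circle, i.e. |z| > 1 for every root.
Set 1 + (0.319) z + (-0.062) z^2 = 0, i.e. a z^2 + b z + c = 0 with a = -0.062, b = 0.319, c = 1.
Discriminant D = b^2 - 4ac = (0.319)^2 - 4*(-0.062)*1 = 0.101761 - (-0.248) = 0.349761.
D >= 0, so the roots are real: z = (-b +/- sqrt(D)) / (2a) = (-0.319 +/- 0.591406) / (-0.124).
  z_1 = (-0.319 + 0.591406) / (-0.124) = -2.1968,   |z_1| = 2.1968.
  z_2 = (-0.319 - 0.591406) / (-0.124) = 7.342,   |z_2| = 7.342.
Moduli of all roots: 2.1968, 7.3420.
All moduli strictly greater than 1? Yes.
Verdict: Stationary.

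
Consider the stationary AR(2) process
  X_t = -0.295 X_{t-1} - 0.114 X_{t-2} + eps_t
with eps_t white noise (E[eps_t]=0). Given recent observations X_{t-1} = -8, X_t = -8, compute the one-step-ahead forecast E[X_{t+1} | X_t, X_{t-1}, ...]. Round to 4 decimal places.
E[X_{t+1} \mid \mathcal F_t] = 3.2720

For an AR(p) model X_t = c + sum_i phi_i X_{t-i} + eps_t, the
one-step-ahead conditional mean is
  E[X_{t+1} | X_t, ...] = c + sum_i phi_i X_{t+1-i}.
Substitute known values:
  E[X_{t+1} | ...] = (-0.295) * (-8) + (-0.114) * (-8)
                   = 3.2720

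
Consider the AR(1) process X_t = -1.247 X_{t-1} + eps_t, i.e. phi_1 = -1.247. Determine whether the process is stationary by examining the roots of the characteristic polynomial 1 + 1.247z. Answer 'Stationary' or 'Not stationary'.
\text{Not stationary}

The AR(p) characteristic polynomial is P(z) = 1 + 1.247z.
Stationarity requires all roots to lie outside the unit circle, i.e. |z| > 1 for every root.
This is linear in z: 1 + (1.247) z = 0  =>  z = -1/(1.247) = -0.801925,  |z| = 0.801925.
Moduli of all roots: 0.8019.
All moduli strictly greater than 1? No.
Verdict: Not stationary.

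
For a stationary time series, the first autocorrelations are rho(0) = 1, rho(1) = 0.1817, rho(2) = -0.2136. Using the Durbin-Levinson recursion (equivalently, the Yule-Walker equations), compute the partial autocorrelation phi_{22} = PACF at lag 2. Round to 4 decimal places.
\phi_{22} = -0.2550

The PACF at lag k is phi_{kk}, the last component of the solution
to the Yule-Walker system G_k phi = r_k where
  (G_k)_{ij} = rho(|i - j|), (r_k)_i = rho(i), i,j = 1..k.
Equivalently, Durbin-Levinson gives phi_{kk} iteratively:
  phi_{11} = rho(1)
  phi_{kk} = [rho(k) - sum_{j=1..k-1} phi_{k-1,j} rho(k-j)]
            / [1 - sum_{j=1..k-1} phi_{k-1,j} rho(j)],
  phi_{k,j} = phi_{k-1,j} - phi_{kk} phi_{k-1,k-j},  j = 1..k-1.
Step k = 1:
  phi_11 = rho(1) = 0.1817.
Step k = 2:
  phi_22 = [rho(2) - phi_11 rho(1)] / [1 - phi_11 rho(1)] = [-0.2136 - (0.1817)(0.1817)] / [1 - (0.1817)(0.1817)]
         = -0.24661489 / 0.96698511 = -0.255.
Therefore phi_{22} = -0.2550.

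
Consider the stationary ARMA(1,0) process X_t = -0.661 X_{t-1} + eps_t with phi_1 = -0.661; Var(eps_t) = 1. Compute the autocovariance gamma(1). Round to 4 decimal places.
\gamma(1) = -1.1739

Multiply the model equation by X_{t-k} and take expectations. With theta_0 = psi_0 = 1 and psi_j the MA(infinity) weights, this gives
  gamma(k) - sum_i phi_i gamma(k-i) = c_k,
  c_k = sigma^2 * sum_{j=k..q} theta_j psi_{j-k}   (c_k = 0 for k > q),
using gamma(-m) = gamma(m).
Pure AR (q = 0): c_0 = sigma^2 = 1, c_k = 0 for k >= 1.
Equations for k = 0 and k = 1 (AR order 1):
  gamma(0) = phi_1 gamma(1) + c_0
  gamma(1) = phi_1 gamma(0) + c_1
Substituting the second into the first: gamma(0) (1 - phi_1^2) = c_0 + phi_1 c_1, so
  gamma(0) = c_0 / (1 - phi_1^2) = 1 / (1 - (-0.661)^2) = 1 / 0.563079 = 1.77595.
  gamma(1) = phi_1 gamma(0) = (-0.661)(1.77595) = -1.173903.
Therefore gamma(1) = -1.1739 (to 4 decimal places).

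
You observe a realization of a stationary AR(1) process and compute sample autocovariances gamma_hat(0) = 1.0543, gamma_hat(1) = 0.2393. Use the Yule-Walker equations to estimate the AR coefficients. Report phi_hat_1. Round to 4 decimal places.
\hat\phi_{1} = 0.2270

The Yule-Walker equations for an AR(p) process read, in matrix form,
  Gamma_p phi = r_p,   with   (Gamma_p)_{ij} = gamma(|i - j|),
                       (r_p)_i = gamma(i),   i,j = 1..p.
Substitute the sample gammas (Toeplitz matrix and right-hand side of size 1):
  Gamma_p = [[1.0543]]
  r_p     = [0.2393]
With p = 1 this is the single equation gamma(0) phi_1 = gamma(1):
  phi_hat_1 = gamma(1) / gamma(0) = 0.2393 / 1.0543 = 0.2270.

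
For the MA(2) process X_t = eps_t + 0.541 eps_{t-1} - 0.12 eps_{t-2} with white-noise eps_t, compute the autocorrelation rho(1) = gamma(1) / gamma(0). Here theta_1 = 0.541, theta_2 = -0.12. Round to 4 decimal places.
\rho(1) = 0.3642

For an MA(q) process with theta_0 = 1, the autocovariance is
  gamma(k) = sigma^2 * sum_{i=0..q-k} theta_i * theta_{i+k},
and rho(k) = gamma(k) / gamma(0). Sigma^2 cancels.
  numerator   = (1)*(0.541) + (0.541)*(-0.12) = 0.47608.
  denominator = (1)^2 + (0.541)^2 + (-0.12)^2 = 1.307081.
  rho(1) = 0.47608 / 1.307081 = 0.3642.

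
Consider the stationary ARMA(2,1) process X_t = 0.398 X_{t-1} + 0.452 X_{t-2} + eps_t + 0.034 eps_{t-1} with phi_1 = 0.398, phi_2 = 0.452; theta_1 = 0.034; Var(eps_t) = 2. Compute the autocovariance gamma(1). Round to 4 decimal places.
\gamma(1) = 4.1827

Multiply the model equation by X_{t-k} and take expectations. With theta_0 = psi_0 = 1 and psi_j the MA(infinity) weights, this gives
  gamma(k) - sum_i phi_i gamma(k-i) = c_k,
  c_k = sigma^2 * sum_{j=k..q} theta_j psi_{j-k}   (c_k = 0 for k > q),
using gamma(-m) = gamma(m).
psi-weights needed (psi_j = theta_j + sum_i phi_i psi_{j-i}):
  psi_1 = theta_1 + phi_1 = 0.034 + (0.398) = 0.432
Right-hand sides:
  c_0 = sigma^2 (1 + theta_1 psi_1) = 2 * (1 + (0.034)(0.432)) = 2 * 1.014688 = 2.029376
  c_1 = sigma^2 theta_1 = 2 * (0.034) = 0.068
  c_2 = 0
Equations for k = 0, 1, 2 (AR order 2, c_2 = 0):
  (E0) gamma(0) = phi_1 gamma(1) + phi_2 gamma(2) + c_0
  (E1) gamma(1) = phi_1 gamma(0) + phi_2 gamma(1) + c_1
  (E2) gamma(2) = phi_1 gamma(1) + phi_2 gamma(0)
From (E1): gamma(1) = A gamma(0) + B with
  A = phi_1 / (1 - phi_2) = 0.398 / 0.548 = 0.726277,   B = c_1 / (1 - phi_2) = 0.068 / 0.548 = 0.124088.
Insert (E2) into (E0): gamma(0) (1 - phi_2^2) = phi_1 (1 + phi_2) gamma(1) + c_0.
  phi_1 (1 + phi_2) = (0.398)(1.452) = 0.577896,   1 - phi_2^2 = 0.795696.
Replace gamma(1) by A gamma(0) + B and collect gamma(0):
  gamma(0) [0.795696 - (0.577896)(0.726277)] = (0.577896)(0.124088) + 2.029376
  gamma(0) * 0.375983 = 2.101086
  gamma(0) = 2.101086 / 0.375983 = 5.588243.
  gamma(1) = A gamma(0) + B = (0.726277)(5.588243) + (0.124088) = 4.182702.
Therefore gamma(1) = 4.1827 (to 4 decimal places).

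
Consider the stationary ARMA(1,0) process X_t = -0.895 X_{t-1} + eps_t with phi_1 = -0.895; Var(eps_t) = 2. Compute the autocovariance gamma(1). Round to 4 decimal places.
\gamma(1) = -8.9961

Multiply the model equation by X_{t-k} and take expectations. With theta_0 = psi_0 = 1 and psi_j the MA(infinity) weights, this gives
  gamma(k) - sum_i phi_i gamma(k-i) = c_k,
  c_k = sigma^2 * sum_{j=k..q} theta_j psi_{j-k}   (c_k = 0 for k > q),
using gamma(-m) = gamma(m).
Pure AR (q = 0): c_0 = sigma^2 = 2, c_k = 0 for k >= 1.
Equations for k = 0 and k = 1 (AR order 1):
  gamma(0) = phi_1 gamma(1) + c_0
  gamma(1) = phi_1 gamma(0) + c_1
Substituting the second into the first: gamma(0) (1 - phi_1^2) = c_0 + phi_1 c_1, so
  gamma(0) = c_0 / (1 - phi_1^2) = 2 / (1 - (-0.895)^2) = 2 / 0.198975 = 10.051514.
  gamma(1) = phi_1 gamma(0) = (-0.895)(10.051514) = -8.996105.
Therefore gamma(1) = -8.9961 (to 4 decimal places).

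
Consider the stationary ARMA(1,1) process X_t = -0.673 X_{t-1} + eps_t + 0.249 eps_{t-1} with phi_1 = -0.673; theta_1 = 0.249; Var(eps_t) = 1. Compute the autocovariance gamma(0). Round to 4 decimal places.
\gamma(0) = 1.3286

Multiply the model equation by X_{t-k} and take expectations. With theta_0 = psi_0 = 1 and psi_j the MA(infinity) weights, this gives
  gamma(k) - sum_i phi_i gamma(k-i) = c_k,
  c_k = sigma^2 * sum_{j=k..q} theta_j psi_{j-k}   (c_k = 0 for k > q),
using gamma(-m) = gamma(m).
psi-weights needed (psi_j = theta_j + sum_i phi_i psi_{j-i}):
  psi_1 = theta_1 + phi_1 = 0.249 + (-0.673) = -0.424
Right-hand sides:
  c_0 = sigma^2 (1 + theta_1 psi_1) = 1 * (1 + (0.249)(-0.424)) = 1 * 0.894424 = 0.894424
  c_1 = sigma^2 theta_1 = 1 * (0.249) = 0.249
  c_2 = 0
Equations for k = 0 and k = 1 (AR order 1):
  gamma(0) = phi_1 gamma(1) + c_0
  gamma(1) = phi_1 gamma(0) + c_1
Substituting the second into the first: gamma(0) (1 - phi_1^2) = c_0 + phi_1 c_1, so
  gamma(0) = (c_0 + phi_1 c_1) / (1 - phi_1^2) = (0.894424 + (-0.673)(0.249)) / (1 - (-0.673)^2) = 0.726847 / 0.547071 = 1.328615.
Therefore gamma(0) = 1.3286 (to 4 decimal places).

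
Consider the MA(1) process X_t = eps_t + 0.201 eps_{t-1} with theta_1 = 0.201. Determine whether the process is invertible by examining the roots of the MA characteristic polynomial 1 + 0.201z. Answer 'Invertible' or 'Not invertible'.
\text{Invertible}

The MA(q) characteristic polynomial is P(z) = 1 + 0.201z.
Invertibility requires all roots to lie outside the unit circle, i.e. |z| > 1 for every root.
This is linear in z: 1 + (0.201) z = 0  =>  z = -1/(0.201) = -4.975124,  |z| = 4.975124.
Moduli of all roots: 4.9751.
All moduli strictly greater than 1? Yes.
Verdict: Invertible.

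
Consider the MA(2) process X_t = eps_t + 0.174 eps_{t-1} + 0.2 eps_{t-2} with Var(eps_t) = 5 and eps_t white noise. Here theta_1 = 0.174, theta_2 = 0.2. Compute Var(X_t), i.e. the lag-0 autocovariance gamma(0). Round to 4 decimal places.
\gamma(0) = 5.3514

For an MA(q) process X_t = eps_t + sum_i theta_i eps_{t-i} with
Var(eps_t) = sigma^2, the variance is
  gamma(0) = sigma^2 * (1 + sum_i theta_i^2).
  sum_i theta_i^2 = (0.174)^2 + (0.2)^2 = 0.030276 + 0.04 = 0.070276.
  gamma(0) = 5 * (1 + 0.070276) = 5 * 1.070276 = 5.35138, which rounds to 5.3514.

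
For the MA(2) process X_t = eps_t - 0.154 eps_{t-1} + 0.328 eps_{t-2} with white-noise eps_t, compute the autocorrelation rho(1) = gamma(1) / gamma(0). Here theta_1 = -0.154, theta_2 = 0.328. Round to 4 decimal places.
\rho(1) = -0.1808

For an MA(q) process with theta_0 = 1, the autocovariance is
  gamma(k) = sigma^2 * sum_{i=0..q-k} theta_i * theta_{i+k},
and rho(k) = gamma(k) / gamma(0). Sigma^2 cancels.
  numerator   = (1)*(-0.154) + (-0.154)*(0.328) = -0.204512.
  denominator = (1)^2 + (-0.154)^2 + (0.328)^2 = 1.1313.
  rho(1) = -0.204512 / 1.1313 = -0.1808.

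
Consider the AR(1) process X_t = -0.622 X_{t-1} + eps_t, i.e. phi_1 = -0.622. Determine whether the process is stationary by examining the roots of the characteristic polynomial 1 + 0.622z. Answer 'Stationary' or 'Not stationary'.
\text{Stationary}

The AR(p) characteristic polynomial is P(z) = 1 + 0.622z.
Stationarity requires all roots to lie outside the unit circle, i.e. |z| > 1 for every root.
This is linear in z: 1 + (0.622) z = 0  =>  z = -1/(0.622) = -1.607717,  |z| = 1.607717.
Moduli of all roots: 1.6077.
All moduli strictly greater than 1? Yes.
Verdict: Stationary.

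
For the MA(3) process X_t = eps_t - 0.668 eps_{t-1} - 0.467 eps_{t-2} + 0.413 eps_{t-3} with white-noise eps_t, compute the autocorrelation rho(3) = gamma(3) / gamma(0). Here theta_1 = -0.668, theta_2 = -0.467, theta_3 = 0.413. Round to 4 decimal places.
\rho(3) = 0.2251

For an MA(q) process with theta_0 = 1, the autocovariance is
  gamma(k) = sigma^2 * sum_{i=0..q-k} theta_i * theta_{i+k},
and rho(k) = gamma(k) / gamma(0). Sigma^2 cancels.
  numerator   = (1)*(0.413) = 0.413.
  denominator = (1)^2 + (-0.668)^2 + (-0.467)^2 + (0.413)^2 = 1.834882.
  rho(3) = 0.413 / 1.834882 = 0.2251.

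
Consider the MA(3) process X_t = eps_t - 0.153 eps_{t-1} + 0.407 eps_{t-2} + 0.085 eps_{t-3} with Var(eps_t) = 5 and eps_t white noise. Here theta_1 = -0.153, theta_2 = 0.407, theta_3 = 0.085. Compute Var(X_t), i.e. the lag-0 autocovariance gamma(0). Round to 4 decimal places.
\gamma(0) = 5.9814

For an MA(q) process X_t = eps_t + sum_i theta_i eps_{t-i} with
Var(eps_t) = sigma^2, the variance is
  gamma(0) = sigma^2 * (1 + sum_i theta_i^2).
  sum_i theta_i^2 = (-0.153)^2 + (0.407)^2 + (0.085)^2 = 0.023409 + 0.165649 + 0.007225 = 0.196283.
  gamma(0) = 5 * (1 + 0.196283) = 5 * 1.196283 = 5.981415, which rounds to 5.9814.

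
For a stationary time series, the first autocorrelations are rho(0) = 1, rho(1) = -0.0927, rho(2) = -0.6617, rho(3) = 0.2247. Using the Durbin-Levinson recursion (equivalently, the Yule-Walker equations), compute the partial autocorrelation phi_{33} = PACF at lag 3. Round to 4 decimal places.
\phi_{33} = 0.1100

The PACF at lag k is phi_{kk}, the last component of the solution
to the Yule-Walker system G_k phi = r_k where
  (G_k)_{ij} = rho(|i - j|), (r_k)_i = rho(i), i,j = 1..k.
Equivalently, Durbin-Levinson gives phi_{kk} iteratively:
  phi_{11} = rho(1)
  phi_{kk} = [rho(k) - sum_{j=1..k-1} phi_{k-1,j} rho(k-j)]
            / [1 - sum_{j=1..k-1} phi_{k-1,j} rho(j)],
  phi_{k,j} = phi_{k-1,j} - phi_{kk} phi_{k-1,k-j},  j = 1..k-1.
Step k = 1:
  phi_11 = rho(1) = -0.0927.
Step k = 2:
  phi_22 = [rho(2) - phi_11 rho(1)] / [1 - phi_11 rho(1)] = [-0.6617 - (-0.0927)(-0.0927)] / [1 - (-0.0927)(-0.0927)]
         = -0.67029329 / 0.99140671 = -0.676103.
  Update: phi_21 = phi_11 - phi_22 phi_11 = -0.0927 - (-0.676103)(-0.0927) = -0.155375.
Step k = 3:
  phi_33 = [rho(3) - phi_21 rho(2) - phi_22 rho(1)] / [1 - phi_21 rho(1) - phi_22 rho(2)]
    numerator   = 0.2247 - (-0.155375)(-0.6617) - (-0.676103)(-0.0927) = 0.05921374
    denominator = 1 - (-0.155375)(-0.0927) - (-0.676103)(-0.6617) = 0.53821924
  phi_33 = 0.05921374 / 0.53821924 = 0.11.
Therefore phi_{33} = 0.1100.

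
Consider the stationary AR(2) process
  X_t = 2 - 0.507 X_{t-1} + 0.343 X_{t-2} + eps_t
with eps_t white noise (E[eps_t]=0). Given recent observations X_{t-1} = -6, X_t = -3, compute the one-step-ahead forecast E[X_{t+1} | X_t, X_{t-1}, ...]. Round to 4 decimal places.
E[X_{t+1} \mid \mathcal F_t] = 1.4630

For an AR(p) model X_t = c + sum_i phi_i X_{t-i} + eps_t, the
one-step-ahead conditional mean is
  E[X_{t+1} | X_t, ...] = c + sum_i phi_i X_{t+1-i}.
Substitute known values:
  E[X_{t+1} | ...] = 2 + (-0.507) * (-3) + (0.343) * (-6)
                   = 1.4630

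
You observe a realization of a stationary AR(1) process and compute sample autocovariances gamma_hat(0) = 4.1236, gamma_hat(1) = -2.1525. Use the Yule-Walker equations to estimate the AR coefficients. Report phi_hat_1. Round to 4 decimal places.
\hat\phi_{1} = -0.5220

The Yule-Walker equations for an AR(p) process read, in matrix form,
  Gamma_p phi = r_p,   with   (Gamma_p)_{ij} = gamma(|i - j|),
                       (r_p)_i = gamma(i),   i,j = 1..p.
Substitute the sample gammas (Toeplitz matrix and right-hand side of size 1):
  Gamma_p = [[4.1236]]
  r_p     = [-2.1525]
With p = 1 this is the single equation gamma(0) phi_1 = gamma(1):
  phi_hat_1 = gamma(1) / gamma(0) = -2.1525 / 4.1236 = -0.5220.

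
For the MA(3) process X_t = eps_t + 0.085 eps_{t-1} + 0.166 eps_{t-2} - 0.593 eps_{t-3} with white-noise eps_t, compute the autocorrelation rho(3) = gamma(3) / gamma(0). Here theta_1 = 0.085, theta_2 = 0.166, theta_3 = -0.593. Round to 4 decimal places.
\rho(3) = -0.4277

For an MA(q) process with theta_0 = 1, the autocovariance is
  gamma(k) = sigma^2 * sum_{i=0..q-k} theta_i * theta_{i+k},
and rho(k) = gamma(k) / gamma(0). Sigma^2 cancels.
  numerator   = (1)*(-0.593) = -0.593.
  denominator = (1)^2 + (0.085)^2 + (0.166)^2 + (-0.593)^2 = 1.38643.
  rho(3) = -0.593 / 1.38643 = -0.4277.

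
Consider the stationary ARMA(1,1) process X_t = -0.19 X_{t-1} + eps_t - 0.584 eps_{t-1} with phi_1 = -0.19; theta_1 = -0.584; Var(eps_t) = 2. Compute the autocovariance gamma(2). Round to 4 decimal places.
\gamma(2) = 0.3390

Multiply the model equation by X_{t-k} and take expectations. With theta_0 = psi_0 = 1 and psi_j the MA(infinity) weights, this gives
  gamma(k) - sum_i phi_i gamma(k-i) = c_k,
  c_k = sigma^2 * sum_{j=k..q} theta_j psi_{j-k}   (c_k = 0 for k > q),
using gamma(-m) = gamma(m).
psi-weights needed (psi_j = theta_j + sum_i phi_i psi_{j-i}):
  psi_1 = theta_1 + phi_1 = -0.584 + (-0.19) = -0.774
Right-hand sides:
  c_0 = sigma^2 (1 + theta_1 psi_1) = 2 * (1 + (-0.584)(-0.774)) = 2 * 1.452016 = 2.904032
  c_1 = sigma^2 theta_1 = 2 * (-0.584) = -1.168
  c_2 = 0
Equations for k = 0 and k = 1 (AR order 1):
  gamma(0) = phi_1 gamma(1) + c_0
  gamma(1) = phi_1 gamma(0) + c_1
Substituting the second into the first: gamma(0) (1 - phi_1^2) = c_0 + phi_1 c_1, so
  gamma(0) = (c_0 + phi_1 c_1) / (1 - phi_1^2) = (2.904032 + (-0.19)(-1.168)) / (1 - (-0.19)^2) = 3.125952 / 0.9639 = 3.243025.
  gamma(1) = phi_1 gamma(0) + c_1 = (-0.19)(3.243025) + (-1.168) = -1.784175.
For k = 2 (> q): gamma(2) = phi_1 gamma(1) = (-0.19)(-1.784175) = 0.338993.
Therefore gamma(2) = 0.3390 (to 4 decimal places).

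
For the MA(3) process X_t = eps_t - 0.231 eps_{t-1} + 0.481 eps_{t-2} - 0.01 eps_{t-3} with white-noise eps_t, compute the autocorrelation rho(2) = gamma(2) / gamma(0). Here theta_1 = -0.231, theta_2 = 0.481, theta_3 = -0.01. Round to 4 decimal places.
\rho(2) = 0.3762

For an MA(q) process with theta_0 = 1, the autocovariance is
  gamma(k) = sigma^2 * sum_{i=0..q-k} theta_i * theta_{i+k},
and rho(k) = gamma(k) / gamma(0). Sigma^2 cancels.
  numerator   = (1)*(0.481) + (-0.231)*(-0.01) = 0.48331.
  denominator = (1)^2 + (-0.231)^2 + (0.481)^2 + (-0.01)^2 = 1.284822.
  rho(2) = 0.48331 / 1.284822 = 0.3762.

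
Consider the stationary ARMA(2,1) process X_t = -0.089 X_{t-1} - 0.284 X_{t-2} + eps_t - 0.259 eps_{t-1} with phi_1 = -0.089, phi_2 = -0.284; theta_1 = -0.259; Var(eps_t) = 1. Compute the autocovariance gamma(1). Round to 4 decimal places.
\gamma(1) = -0.2853

Multiply the model equation by X_{t-k} and take expectations. With theta_0 = psi_0 = 1 and psi_j the MA(infinity) weights, this gives
  gamma(k) - sum_i phi_i gamma(k-i) = c_k,
  c_k = sigma^2 * sum_{j=k..q} theta_j psi_{j-k}   (c_k = 0 for k > q),
using gamma(-m) = gamma(m).
psi-weights needed (psi_j = theta_j + sum_i phi_i psi_{j-i}):
  psi_1 = theta_1 + phi_1 = -0.259 + (-0.089) = -0.348
Right-hand sides:
  c_0 = sigma^2 (1 + theta_1 psi_1) = 1 * (1 + (-0.259)(-0.348)) = 1 * 1.090132 = 1.090132
  c_1 = sigma^2 theta_1 = 1 * (-0.259) = -0.259
  c_2 = 0
Equations for k = 0, 1, 2 (AR order 2, c_2 = 0):
  (E0) gamma(0) = phi_1 gamma(1) + phi_2 gamma(2) + c_0
  (E1) gamma(1) = phi_1 gamma(0) + phi_2 gamma(1) + c_1
  (E2) gamma(2) = phi_1 gamma(1) + phi_2 gamma(0)
From (E1): gamma(1) = A gamma(0) + B with
  A = phi_1 / (1 - phi_2) = -0.089 / 1.284 = -0.069315,   B = c_1 / (1 - phi_2) = -0.259 / 1.284 = -0.201713.
Insert (E2) into (E0): gamma(0) (1 - phi_2^2) = phi_1 (1 + phi_2) gamma(1) + c_0.
  phi_1 (1 + phi_2) = (-0.089)(0.716) = -0.063724,   1 - phi_2^2 = 0.919344.
Replace gamma(1) by A gamma(0) + B and collect gamma(0):
  gamma(0) [0.919344 - (-0.063724)(-0.069315)] = (-0.063724)(-0.201713) + 1.090132
  gamma(0) * 0.914927 = 1.102986
  gamma(0) = 1.102986 / 0.914927 = 1.205545.
  gamma(1) = A gamma(0) + B = (-0.069315)(1.205545) + (-0.201713) = -0.285275.
Therefore gamma(1) = -0.2853 (to 4 decimal places).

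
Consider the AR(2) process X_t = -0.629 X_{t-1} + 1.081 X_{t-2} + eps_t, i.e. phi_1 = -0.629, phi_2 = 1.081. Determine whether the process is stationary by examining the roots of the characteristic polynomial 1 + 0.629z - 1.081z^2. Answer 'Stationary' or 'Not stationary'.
\text{Not stationary}

The AR(p) characteristic polynomial is P(z) = 1 + 0.629z - 1.081z^2.
Stationarity requires all roots to lie outside the unit circle, i.e. |z| > 1 for every root.
Set 1 + (0.629) z + (-1.081) z^2 = 0, i.e. a z^2 + b z + c = 0 with a = -1.081, b = 0.629, c = 1.
Discriminant D = b^2 - 4ac = (0.629)^2 - 4*(-1.081)*1 = 0.395641 - (-4.324) = 4.719641.
D >= 0, so the roots are real: z = (-b +/- sqrt(D)) / (2a) = (-0.629 +/- 2.172473) / (-2.162).
  z_1 = (-0.629 + 2.172473) / (-2.162) = -0.7139,   |z_1| = 0.7139.
  z_2 = (-0.629 - 2.172473) / (-2.162) = 1.2958,   |z_2| = 1.2958.
Moduli of all roots: 0.7139, 1.2958.
All moduli strictly greater than 1? No.
Verdict: Not stationary.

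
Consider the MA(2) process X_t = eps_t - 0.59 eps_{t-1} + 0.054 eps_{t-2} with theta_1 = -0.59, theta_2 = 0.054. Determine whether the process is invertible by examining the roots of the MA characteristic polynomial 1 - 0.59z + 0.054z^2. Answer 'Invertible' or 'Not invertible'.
\text{Invertible}

The MA(q) characteristic polynomial is P(z) = 1 - 0.59z + 0.054z^2.
Invertibility requires all roots to lie outside the unit circle, i.e. |z| > 1 for every root.
Set 1 + (-0.59) z + (0.054) z^2 = 0, i.e. a z^2 + b z + c = 0 with a = 0.054, b = -0.59, c = 1.
Discriminant D = b^2 - 4ac = (-0.59)^2 - 4*(0.054)*1 = 0.3481 - (0.216) = 0.1321.
D >= 0, so the roots are real: z = (-b +/- sqrt(D)) / (2a) = (0.59 +/- 0.363456) / (0.108).
  z_1 = (0.59 + 0.363456) / (0.108) = 8.8283,   |z_1| = 8.8283.
  z_2 = (0.59 - 0.363456) / (0.108) = 2.0976,   |z_2| = 2.0976.
Moduli of all roots: 8.8283, 2.0976.
All moduli strictly greater than 1? Yes.
Verdict: Invertible.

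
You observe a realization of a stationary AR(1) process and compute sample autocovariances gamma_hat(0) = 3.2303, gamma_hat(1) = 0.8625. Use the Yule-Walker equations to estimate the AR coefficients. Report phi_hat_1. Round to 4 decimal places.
\hat\phi_{1} = 0.2670

The Yule-Walker equations for an AR(p) process read, in matrix form,
  Gamma_p phi = r_p,   with   (Gamma_p)_{ij} = gamma(|i - j|),
                       (r_p)_i = gamma(i),   i,j = 1..p.
Substitute the sample gammas (Toeplitz matrix and right-hand side of size 1):
  Gamma_p = [[3.2303]]
  r_p     = [0.8625]
With p = 1 this is the single equation gamma(0) phi_1 = gamma(1):
  phi_hat_1 = gamma(1) / gamma(0) = 0.8625 / 3.2303 = 0.2670.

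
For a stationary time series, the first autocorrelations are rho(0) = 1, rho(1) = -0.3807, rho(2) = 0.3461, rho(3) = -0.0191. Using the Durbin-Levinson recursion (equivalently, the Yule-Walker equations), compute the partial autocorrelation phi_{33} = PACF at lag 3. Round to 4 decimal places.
\phi_{33} = 0.2120

The PACF at lag k is phi_{kk}, the last component of the solution
to the Yule-Walker system G_k phi = r_k where
  (G_k)_{ij} = rho(|i - j|), (r_k)_i = rho(i), i,j = 1..k.
Equivalently, Durbin-Levinson gives phi_{kk} iteratively:
  phi_{11} = rho(1)
  phi_{kk} = [rho(k) - sum_{j=1..k-1} phi_{k-1,j} rho(k-j)]
            / [1 - sum_{j=1..k-1} phi_{k-1,j} rho(j)],
  phi_{k,j} = phi_{k-1,j} - phi_{kk} phi_{k-1,k-j},  j = 1..k-1.
Step k = 1:
  phi_11 = rho(1) = -0.3807.
Step k = 2:
  phi_22 = [rho(2) - phi_11 rho(1)] / [1 - phi_11 rho(1)] = [0.3461 - (-0.3807)(-0.3807)] / [1 - (-0.3807)(-0.3807)]
         = 0.20116751 / 0.85506751 = 0.235265.
  Update: phi_21 = phi_11 - phi_22 phi_11 = -0.3807 - (0.235265)(-0.3807) = -0.291135.
Step k = 3:
  phi_33 = [rho(3) - phi_21 rho(2) - phi_22 rho(1)] / [1 - phi_21 rho(1) - phi_22 rho(2)]
    numerator   = -0.0191 - (-0.291135)(0.3461) - (0.235265)(-0.3807) = 0.17122709
    denominator = 1 - (-0.291135)(-0.3807) - (0.235265)(0.3461) = 0.80773982
  phi_33 = 0.17122709 / 0.80773982 = 0.212.
Therefore phi_{33} = 0.2120.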